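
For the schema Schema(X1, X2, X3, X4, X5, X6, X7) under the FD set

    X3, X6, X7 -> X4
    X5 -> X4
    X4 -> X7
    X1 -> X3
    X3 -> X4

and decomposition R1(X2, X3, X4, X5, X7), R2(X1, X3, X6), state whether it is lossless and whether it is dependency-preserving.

Lossless test: (X3)⁺ = {X3, X4, X7}, which is a superkey of neither fragment — lossy.
Dependency preservation: X3, X6, X7 → X4 is not contained in any single fragment, but the restricted closure of its left-hand side across the fragments still reaches the right-hand side; the remaining FDs each lie inside some fragment. All dependencies are preserved.

lossy but dependency-preserving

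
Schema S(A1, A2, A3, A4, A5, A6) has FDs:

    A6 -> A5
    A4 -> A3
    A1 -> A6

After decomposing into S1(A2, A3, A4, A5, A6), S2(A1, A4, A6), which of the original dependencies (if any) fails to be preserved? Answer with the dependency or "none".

A6 → A5 lies within S1.
A4 → A3 lies within S1.
A1 → A6 lies within S2.
Every dependency is enforceable on the fragments, so the decomposition is dependency-preserving.

none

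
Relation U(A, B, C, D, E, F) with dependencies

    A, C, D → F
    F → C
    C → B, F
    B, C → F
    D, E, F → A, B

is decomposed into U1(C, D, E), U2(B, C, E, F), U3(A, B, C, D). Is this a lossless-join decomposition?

No

Chase test. Columns are A, B, C, D, E, F; row i has aⱼ where attribute j ∈ Ui, else bᵢⱼ.
Initial tableau (one row per fragment):
  row 1: b11 b12 a3 a4 a5 b16
  row 2: b21 a2 a3 b24 a5 a6
  row 3: a1 a2 a3 a4 b35 b36
Rows 1 and 2 agree on C; apply C→B, F and equate their B, F entries.
Rows 1 and 3 agree on C; apply C→B, F and equate their B, F entries.
No row becomes fully distinguished — the join is lossy.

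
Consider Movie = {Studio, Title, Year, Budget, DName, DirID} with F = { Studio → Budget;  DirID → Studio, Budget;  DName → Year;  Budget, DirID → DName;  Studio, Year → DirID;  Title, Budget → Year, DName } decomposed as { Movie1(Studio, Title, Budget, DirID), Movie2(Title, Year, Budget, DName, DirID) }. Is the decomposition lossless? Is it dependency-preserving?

lossless but not dependency-preserving

Lossless test: (Title, Budget, DirID)⁺ = {Studio, Title, Year, Budget, DName, DirID}, which contains all of one fragment — lossless.
Dependency preservation: the restricted closure of {Studio, Year} across the fragments never reaches {DirID}, so Studio, Year → DirID cannot be enforced without a join — not preserved.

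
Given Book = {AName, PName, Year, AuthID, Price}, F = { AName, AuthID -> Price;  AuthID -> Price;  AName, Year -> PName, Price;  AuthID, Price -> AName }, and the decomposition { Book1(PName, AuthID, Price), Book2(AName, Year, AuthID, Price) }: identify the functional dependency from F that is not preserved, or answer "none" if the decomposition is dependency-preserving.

AName, Year -> PName, Price

Check AName, Year → PName, Price: no single fragment contains all of {AName, PName, Year, Price}, and the restricted closure of {AName, Year} across the fragments never reaches {PName, Price}.
AName, AuthID → Price is preserved.
AuthID → Price is preserved.
AuthID, Price → AName is preserved.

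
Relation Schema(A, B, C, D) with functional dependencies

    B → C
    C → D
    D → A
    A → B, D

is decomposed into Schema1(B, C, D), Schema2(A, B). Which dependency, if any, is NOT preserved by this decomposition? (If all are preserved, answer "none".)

B → C lies within Schema1.
C → D lies within Schema1.
D → A: restricted closure across fragments reaches A.
A → B, D: restricted closure across fragments reaches B, D.
Every dependency is enforceable on the fragments, so the decomposition is dependency-preserving.

none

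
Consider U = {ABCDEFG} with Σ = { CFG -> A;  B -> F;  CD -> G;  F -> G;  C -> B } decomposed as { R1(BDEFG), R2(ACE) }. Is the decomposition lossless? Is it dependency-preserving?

Lossless test: (E)⁺ = {E}, which is a superkey of neither fragment — lossy.
Dependency preservation: the restricted closure of {CD} across the fragments never reaches {G}, so CD → G cannot be enforced without a join — not preserved.

lossy and not dependency-preserving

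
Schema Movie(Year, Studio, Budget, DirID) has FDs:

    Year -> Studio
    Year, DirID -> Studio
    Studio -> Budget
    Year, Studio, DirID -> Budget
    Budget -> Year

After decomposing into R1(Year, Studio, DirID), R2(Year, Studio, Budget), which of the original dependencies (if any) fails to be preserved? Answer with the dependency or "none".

none

Year → Studio lies within R1.
Year, DirID → Studio lies within R1.
Studio → Budget lies within R2.
Year, Studio, DirID → Budget: restricted closure across fragments reaches Budget.
Budget → Year lies within R2.
Every dependency is enforceable on the fragments, so the decomposition is dependency-preserving.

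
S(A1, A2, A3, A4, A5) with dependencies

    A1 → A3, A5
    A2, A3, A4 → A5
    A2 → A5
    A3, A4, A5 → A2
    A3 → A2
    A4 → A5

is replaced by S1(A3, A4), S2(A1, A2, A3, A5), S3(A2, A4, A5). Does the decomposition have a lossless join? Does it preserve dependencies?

lossy but dependency-preserving

Lossless test (chase): Rows 1 and 2 agree on A3; apply A3→A2 and equate their A2 entries. Rows 1 and 3 agree on A4; apply A4→A5 and equate their A5 entries. No row becomes fully distinguished — the join is lossy.
Dependency preservation: A2, A3, A4 → A5; A3, A4, A5 → A2 are not contained in any single fragment, but the restricted closure of each left-hand side across the fragments still reaches the right-hand side; the remaining FDs each lie inside some fragment. All dependencies are preserved.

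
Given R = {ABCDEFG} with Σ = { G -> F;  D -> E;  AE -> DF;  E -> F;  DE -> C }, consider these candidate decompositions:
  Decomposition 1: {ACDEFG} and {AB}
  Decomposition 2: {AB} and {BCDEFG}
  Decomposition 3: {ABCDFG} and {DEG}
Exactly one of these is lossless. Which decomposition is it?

Decomposition 3

Decomposition 1: common = {A}, closure = {A} → lossy.
Decomposition 2: common = {B}, closure = {B} → lossy.
Decomposition 3: common = {DG}, closure = {CDEFG} → lossless.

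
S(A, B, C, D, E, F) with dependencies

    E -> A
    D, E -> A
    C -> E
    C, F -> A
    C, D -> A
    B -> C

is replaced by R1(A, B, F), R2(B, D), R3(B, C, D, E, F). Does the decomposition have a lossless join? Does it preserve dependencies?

lossless but not dependency-preserving

Lossless test (chase): Rows 1 and 2 agree on B; apply B→C and equate their C entries. Rows 1 and 3 agree on B; apply B→C and equate their C entries. Rows 1 and 2 agree on C; apply C→E and equate their E entries. Rows 1 and 3 agree on C; apply C→E and equate their E entries. Rows 1 and 3 agree on C, F; apply C, F→A and equate their A entries. Rows 2 and 3 agree on C, D; apply C, D→A and equate their A entries. Row 3 is now all distinguished symbols — the join is lossless.
Dependency preservation: the restricted closure of {E} across the fragments never reaches {A}, so E → A cannot be enforced without a join — not preserved.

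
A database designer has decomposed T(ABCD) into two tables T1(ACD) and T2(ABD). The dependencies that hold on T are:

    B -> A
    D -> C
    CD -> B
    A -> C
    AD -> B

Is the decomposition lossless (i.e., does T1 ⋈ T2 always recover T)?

Common attributes: T1 ∩ T2 = {AD}.
Closure of {AD}: D → C applies, adding C; CD → B applies, adding B. So (AD)⁺ = {ABCD}.
This closure contains every attribute of T1, so T1 ∩ T2 → T1. The join is lossless.

Yes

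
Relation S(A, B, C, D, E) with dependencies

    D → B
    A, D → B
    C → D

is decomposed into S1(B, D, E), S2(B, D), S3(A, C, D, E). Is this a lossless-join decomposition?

Yes

Chase test. Columns are A, B, C, D, E; row i has aⱼ where attribute j ∈ Si, else bᵢⱼ.
Initial tableau (one row per fragment):
  row 1: b11 a2 b13 a4 a5
  row 2: b21 a2 b23 a4 b25
  row 3: a1 b32 a3 a4 a5
Rows 1 and 3 agree on D; apply D→B and equate their B entries.
Row 3 is now all distinguished symbols — the join is lossless.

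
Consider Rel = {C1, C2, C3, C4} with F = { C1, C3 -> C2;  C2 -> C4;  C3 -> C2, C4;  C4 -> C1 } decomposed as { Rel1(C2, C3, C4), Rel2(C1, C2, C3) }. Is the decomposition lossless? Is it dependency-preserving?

lossless but not dependency-preserving

Lossless test: (C2, C3)⁺ = {C1, C2, C3, C4}, which contains all of one fragment — lossless.
Dependency preservation: the restricted closure of {C4} across the fragments never reaches {C1}, so C4 → C1 cannot be enforced without a join — not preserved.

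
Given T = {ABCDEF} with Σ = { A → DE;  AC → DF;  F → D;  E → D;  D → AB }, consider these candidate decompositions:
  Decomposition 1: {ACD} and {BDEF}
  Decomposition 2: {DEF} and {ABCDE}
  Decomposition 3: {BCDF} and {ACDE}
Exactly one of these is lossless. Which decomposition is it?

Decomposition 1: common = {D}, closure = {ABDE} → lossy.
Decomposition 2: common = {DE}, closure = {ABDE} → lossy.
Decomposition 3: common = {CD}, closure = {ABCDEF} → lossless.

Decomposition 3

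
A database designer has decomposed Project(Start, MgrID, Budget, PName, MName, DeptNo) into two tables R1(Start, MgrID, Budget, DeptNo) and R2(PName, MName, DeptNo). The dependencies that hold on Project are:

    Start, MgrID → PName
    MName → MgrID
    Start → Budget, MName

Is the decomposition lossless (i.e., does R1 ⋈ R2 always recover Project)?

Common attributes: R1 ∩ R2 = {DeptNo}.
No dependency enlarges {DeptNo}, so (DeptNo)⁺ = {DeptNo}.
The closure contains neither all of R1 = {Start, MgrID, Budget, DeptNo} nor all of R2 = {PName, MName, DeptNo}, so the common attributes are not a superkey of either fragment. The join is lossy.

No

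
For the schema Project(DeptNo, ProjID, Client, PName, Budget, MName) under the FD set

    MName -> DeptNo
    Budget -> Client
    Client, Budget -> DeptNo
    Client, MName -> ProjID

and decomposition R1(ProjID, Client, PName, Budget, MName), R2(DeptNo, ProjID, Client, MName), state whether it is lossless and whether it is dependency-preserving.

lossless but not dependency-preserving

Lossless test: (ProjID, Client, MName)⁺ = {DeptNo, ProjID, Client, MName}, which contains all of one fragment — lossless.
Dependency preservation: the restricted closure of {Client, Budget} across the fragments never reaches {DeptNo}, so Client, Budget → DeptNo cannot be enforced without a join — not preserved.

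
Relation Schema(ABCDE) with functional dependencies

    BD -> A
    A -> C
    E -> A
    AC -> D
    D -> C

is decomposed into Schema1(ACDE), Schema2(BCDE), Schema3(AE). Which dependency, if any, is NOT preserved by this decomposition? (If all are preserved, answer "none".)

Check BD → A: no single fragment contains all of {ABD}, and the restricted closure of {BD} across the fragments never reaches {A}.
A → C is preserved.
E → A is preserved.
AC → D is preserved.
D → C is preserved.

BD -> A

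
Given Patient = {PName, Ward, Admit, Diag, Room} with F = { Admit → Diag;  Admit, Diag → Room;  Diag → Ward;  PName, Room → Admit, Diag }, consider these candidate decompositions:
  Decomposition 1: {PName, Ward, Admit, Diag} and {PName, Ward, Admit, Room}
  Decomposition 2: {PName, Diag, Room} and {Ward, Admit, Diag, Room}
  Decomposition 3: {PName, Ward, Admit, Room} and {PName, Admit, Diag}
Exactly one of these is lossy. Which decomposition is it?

Decomposition 1: common = {PName, Ward, Admit}, closure = {PName, Ward, Admit, Diag, Room} → lossless.
Decomposition 2: common = {Diag, Room}, closure = {Ward, Diag, Room} → lossy.
Decomposition 3: common = {PName, Admit}, closure = {PName, Ward, Admit, Diag, Room} → lossless.

Decomposition 2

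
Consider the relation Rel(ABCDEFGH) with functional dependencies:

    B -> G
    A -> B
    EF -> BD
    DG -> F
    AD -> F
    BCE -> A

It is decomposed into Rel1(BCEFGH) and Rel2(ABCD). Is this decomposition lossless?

No

Common attributes: Rel1 ∩ Rel2 = {BC}.
Closure of {BC}: B → G applies, adding G. So (BC)⁺ = {BCG}.
The closure contains neither all of Rel1 = {BCEFGH} nor all of Rel2 = {ABCD}, so the common attributes are not a superkey of either fragment. The join is lossy.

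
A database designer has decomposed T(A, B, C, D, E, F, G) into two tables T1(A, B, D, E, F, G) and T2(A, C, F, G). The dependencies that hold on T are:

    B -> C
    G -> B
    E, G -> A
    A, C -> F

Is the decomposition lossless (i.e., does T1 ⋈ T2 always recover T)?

Common attributes: T1 ∩ T2 = {A, F, G}.
Closure of {A, F, G}: G → B applies, adding B; B → C applies, adding C. So (A, F, G)⁺ = {A, B, C, F, G}.
This closure contains every attribute of T2, so T1 ∩ T2 → T2. The join is lossless.

Yes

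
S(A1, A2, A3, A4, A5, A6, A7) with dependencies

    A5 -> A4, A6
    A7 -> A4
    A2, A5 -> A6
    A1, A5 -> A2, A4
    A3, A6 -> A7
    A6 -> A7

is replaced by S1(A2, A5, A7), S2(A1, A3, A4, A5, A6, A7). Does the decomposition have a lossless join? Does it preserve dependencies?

Lossless test: (A5, A7)⁺ = {A4, A5, A6, A7}, which is a superkey of neither fragment — lossy.
Dependency preservation: the restricted closure of {A1, A5} across the fragments never reaches {A2, A4}, so A1, A5 → A2, A4 cannot be enforced without a join — not preserved.

lossy and not dependency-preserving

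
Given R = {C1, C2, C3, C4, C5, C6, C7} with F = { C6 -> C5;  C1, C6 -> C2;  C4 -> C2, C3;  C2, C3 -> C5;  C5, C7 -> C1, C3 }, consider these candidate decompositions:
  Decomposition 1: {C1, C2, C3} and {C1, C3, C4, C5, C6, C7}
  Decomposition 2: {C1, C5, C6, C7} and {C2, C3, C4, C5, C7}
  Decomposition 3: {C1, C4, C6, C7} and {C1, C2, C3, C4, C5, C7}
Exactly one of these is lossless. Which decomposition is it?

Decomposition 3

Decomposition 1: common = {C1, C3}, closure = {C1, C3} → lossy.
Decomposition 2: common = {C5, C7}, closure = {C1, C3, C5, C7} → lossy.
Decomposition 3: common = {C1, C4, C7}, closure = {C1, C2, C3, C4, C5, C7} → lossless.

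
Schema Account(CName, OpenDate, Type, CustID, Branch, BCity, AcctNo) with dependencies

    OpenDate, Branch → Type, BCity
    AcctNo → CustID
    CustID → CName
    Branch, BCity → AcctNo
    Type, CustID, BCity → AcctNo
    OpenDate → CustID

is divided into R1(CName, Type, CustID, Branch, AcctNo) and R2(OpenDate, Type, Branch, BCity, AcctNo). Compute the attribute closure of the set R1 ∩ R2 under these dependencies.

CName, Type, CustID, Branch, AcctNo

R1 ∩ R2 = {Type, Branch, AcctNo}.
AcctNo → CustID applies, adding CustID
CustID → CName applies, adding CName
Closure: {CName, Type, CustID, Branch, AcctNo}.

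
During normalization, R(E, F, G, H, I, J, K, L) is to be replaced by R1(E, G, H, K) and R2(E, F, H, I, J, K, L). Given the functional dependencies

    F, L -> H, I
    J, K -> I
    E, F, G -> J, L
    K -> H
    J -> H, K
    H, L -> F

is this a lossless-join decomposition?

Common attributes: R1 ∩ R2 = {E, H, K}.
No dependency enlarges {E, H, K}, so (E, H, K)⁺ = {E, H, K}.
The closure contains neither all of R1 = {E, G, H, K} nor all of R2 = {E, F, H, I, J, K, L}, so the common attributes are not a superkey of either fragment. The join is lossy.

No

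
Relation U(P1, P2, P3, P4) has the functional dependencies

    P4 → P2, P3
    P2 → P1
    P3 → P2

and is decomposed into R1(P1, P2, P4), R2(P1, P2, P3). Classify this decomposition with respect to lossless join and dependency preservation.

lossy and not dependency-preserving

Lossless test: (P1, P2)⁺ = {P1, P2}, which is a superkey of neither fragment — lossy.
Dependency preservation: the restricted closure of {P4} across the fragments never reaches {P2, P3}, so P4 → P2, P3 cannot be enforced without a join — not preserved.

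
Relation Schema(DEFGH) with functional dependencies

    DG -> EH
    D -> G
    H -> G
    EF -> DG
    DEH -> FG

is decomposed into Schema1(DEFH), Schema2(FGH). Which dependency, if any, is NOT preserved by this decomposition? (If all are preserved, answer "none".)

DG → EH: restricted closure across fragments reaches EH.
D → G: restricted closure across fragments reaches G.
H → G lies within Schema2.
EF → DG: restricted closure across fragments reaches DG.
DEH → FG: restricted closure across fragments reaches FG.
Every dependency is enforceable on the fragments, so the decomposition is dependency-preserving.

none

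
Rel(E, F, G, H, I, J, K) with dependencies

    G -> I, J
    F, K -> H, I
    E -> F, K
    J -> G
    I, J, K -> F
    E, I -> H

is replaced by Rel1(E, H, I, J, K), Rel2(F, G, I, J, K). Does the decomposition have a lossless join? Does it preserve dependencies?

lossless but not dependency-preserving

Lossless test: (I, J, K)⁺ = {F, G, H, I, J, K}, which contains all of one fragment — lossless.
Dependency preservation: the restricted closure of {F, K} across the fragments never reaches {H, I}, so F, K → H, I cannot be enforced without a join — not preserved.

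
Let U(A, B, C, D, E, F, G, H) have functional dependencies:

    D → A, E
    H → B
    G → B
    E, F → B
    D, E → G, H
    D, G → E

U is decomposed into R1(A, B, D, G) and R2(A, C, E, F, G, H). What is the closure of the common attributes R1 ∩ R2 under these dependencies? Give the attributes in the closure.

R1 ∩ R2 = {A, G}.
G → B applies, adding B
Closure: {A, B, G}.

A, B, G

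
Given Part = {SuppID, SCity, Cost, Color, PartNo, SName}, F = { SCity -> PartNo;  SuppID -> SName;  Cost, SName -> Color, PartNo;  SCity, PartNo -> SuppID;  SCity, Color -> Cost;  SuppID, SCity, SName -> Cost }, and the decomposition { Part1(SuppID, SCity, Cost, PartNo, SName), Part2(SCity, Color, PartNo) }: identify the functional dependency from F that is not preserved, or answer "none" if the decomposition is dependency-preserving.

Cost, SName -> Color, PartNo

Check Cost, SName → Color, PartNo: no single fragment contains all of {Cost, Color, PartNo, SName}, and the restricted closure of {Cost, SName} across the fragments never reaches {Color, PartNo}.
SCity → PartNo is preserved.
SuppID → SName is preserved.
SCity, PartNo → SuppID is preserved.
SCity, Color → Cost is preserved.
SuppID, SCity, SName → Cost is preserved.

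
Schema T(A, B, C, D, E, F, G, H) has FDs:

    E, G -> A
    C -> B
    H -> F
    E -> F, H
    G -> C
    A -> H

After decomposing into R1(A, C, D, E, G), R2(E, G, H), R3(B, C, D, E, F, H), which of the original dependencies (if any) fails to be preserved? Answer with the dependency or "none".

A -> H

Check A → H: no single fragment contains all of {A, H}, and the restricted closure of {A} across the fragments never reaches {H}.
E, G → A is preserved.
C → B is preserved.
H → F is preserved.
E → F, H is preserved.
G → C is preserved.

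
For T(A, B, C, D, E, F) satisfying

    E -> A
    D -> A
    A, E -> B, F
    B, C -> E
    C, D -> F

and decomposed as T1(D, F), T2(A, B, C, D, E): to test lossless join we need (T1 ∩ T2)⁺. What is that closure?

T1 ∩ T2 = {D}.
D → A applies, adding A
Closure: {A, D}.

A, D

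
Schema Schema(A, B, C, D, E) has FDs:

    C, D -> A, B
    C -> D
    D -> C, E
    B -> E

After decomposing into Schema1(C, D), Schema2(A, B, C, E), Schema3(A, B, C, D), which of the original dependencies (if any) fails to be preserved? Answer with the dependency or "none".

C, D → A, B lies within Schema3.
C → D lies within Schema1.
D → C, E: restricted closure across fragments reaches C, E.
B → E lies within Schema2.
Every dependency is enforceable on the fragments, so the decomposition is dependency-preserving.

none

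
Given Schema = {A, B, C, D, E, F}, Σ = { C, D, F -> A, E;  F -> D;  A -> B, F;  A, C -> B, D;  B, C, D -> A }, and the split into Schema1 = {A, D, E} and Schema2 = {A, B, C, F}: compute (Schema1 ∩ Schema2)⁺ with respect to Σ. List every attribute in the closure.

A, B, D, F

Schema1 ∩ Schema2 = {A}.
A → B, F applies, adding B, F
F → D applies, adding D
Closure: {A, B, D, F}.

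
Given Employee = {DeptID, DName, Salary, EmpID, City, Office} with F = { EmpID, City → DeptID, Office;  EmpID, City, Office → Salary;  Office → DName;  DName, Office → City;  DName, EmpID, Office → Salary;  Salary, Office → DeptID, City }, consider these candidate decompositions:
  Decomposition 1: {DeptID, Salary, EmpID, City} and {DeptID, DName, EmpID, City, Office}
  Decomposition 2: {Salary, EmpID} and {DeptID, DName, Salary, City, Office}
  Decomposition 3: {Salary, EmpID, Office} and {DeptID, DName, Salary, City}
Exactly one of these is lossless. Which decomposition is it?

Decomposition 1: common = {DeptID, EmpID, City}, closure = {DeptID, DName, Salary, EmpID, City, Office} → lossless.
Decomposition 2: common = {Salary}, closure = {Salary} → lossy.
Decomposition 3: common = {Salary}, closure = {Salary} → lossy.

Decomposition 1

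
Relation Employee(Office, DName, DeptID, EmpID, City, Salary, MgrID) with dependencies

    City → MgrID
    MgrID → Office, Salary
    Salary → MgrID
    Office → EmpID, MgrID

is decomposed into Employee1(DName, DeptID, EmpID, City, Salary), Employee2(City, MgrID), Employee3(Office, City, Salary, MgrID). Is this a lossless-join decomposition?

Yes

Chase test. Columns are Office, DName, DeptID, EmpID, City, Salary, MgrID; row i has aⱼ where attribute j ∈ Employeei, else bᵢⱼ.
Initial tableau (one row per fragment):
  row 1: b11 a2 a3 a4 a5 a6 b17
  row 2: b21 b22 b23 b24 a5 b26 a7
  row 3: a1 b32 b33 b34 a5 a6 a7
Rows 1 and 2 agree on City; apply City→MgrID and equate their MgrID entries.
Rows 1 and 2 agree on MgrID; apply MgrID→Office, Salary and equate their Office, Salary entries.
Rows 1 and 3 agree on MgrID; apply MgrID→Office, Salary and equate their Office, Salary entries.
Rows 1 and 2 agree on Office; apply Office→EmpID, MgrID and equate their EmpID, MgrID entries.
Rows 1 and 3 agree on Office; apply Office→EmpID, MgrID and equate their EmpID, MgrID entries.
Row 1 is now all distinguished symbols — the join is lossless.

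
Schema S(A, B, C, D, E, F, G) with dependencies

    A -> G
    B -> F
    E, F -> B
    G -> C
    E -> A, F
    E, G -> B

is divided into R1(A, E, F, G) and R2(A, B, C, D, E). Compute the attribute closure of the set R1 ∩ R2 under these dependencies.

A, B, C, E, F, G

R1 ∩ R2 = {A, E}.
A → G applies, adding G
G → C applies, adding C
E → A, F applies, adding F
E, G → B applies, adding B
Closure: {A, B, C, E, F, G}.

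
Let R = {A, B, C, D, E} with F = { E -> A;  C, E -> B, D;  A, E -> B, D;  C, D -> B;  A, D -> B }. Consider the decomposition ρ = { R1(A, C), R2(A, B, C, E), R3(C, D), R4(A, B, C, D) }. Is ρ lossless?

Chase test. Columns are A, B, C, D, E; row i has aⱼ where attribute j ∈ Ri, else bᵢⱼ.
Initial tableau (one row per fragment):
  row 1: a1 b12 a3 b14 b15
  row 2: a1 a2 a3 b24 a5
  row 3: b31 b32 a3 a4 b35
  row 4: a1 a2 a3 a4 b45
Rows 3 and 4 agree on C, D; apply C, D→B and equate their B entries.
No row becomes fully distinguished — the join is lossy.

No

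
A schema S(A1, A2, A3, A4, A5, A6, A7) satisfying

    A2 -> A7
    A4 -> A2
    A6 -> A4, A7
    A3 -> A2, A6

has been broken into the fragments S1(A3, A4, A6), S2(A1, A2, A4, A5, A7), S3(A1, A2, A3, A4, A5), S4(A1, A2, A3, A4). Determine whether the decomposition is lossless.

Yes

Chase test. Columns are A1, A2, A3, A4, A5, A6, A7; row i has aⱼ where attribute j ∈ Si, else bᵢⱼ.
Initial tableau (one row per fragment):
  row 1: b11 b12 a3 a4 b15 a6 b17
  row 2: a1 a2 b23 a4 a5 b26 a7
  row 3: a1 a2 a3 a4 a5 b36 b37
  row 4: a1 a2 a3 a4 b45 b46 b47
Rows 2 and 3 agree on A2; apply A2→A7 and equate their A7 entries.
Rows 2 and 4 agree on A2; apply A2→A7 and equate their A7 entries.
Rows 1 and 2 agree on A4; apply A4→A2 and equate their A2 entries.
Rows 1 and 3 agree on A3; apply A3→A2, A6 and equate their A2, A6 entries.
Rows 1 and 4 agree on A3; apply A3→A2, A6 and equate their A2, A6 entries.
Rows 1 and 2 agree on A2; apply A2→A7 and equate their A7 entries.
Row 3 is now all distinguished symbols — the join is lossless.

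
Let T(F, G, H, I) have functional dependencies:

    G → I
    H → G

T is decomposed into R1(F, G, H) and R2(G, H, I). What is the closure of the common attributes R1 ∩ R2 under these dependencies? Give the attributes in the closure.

R1 ∩ R2 = {G, H}.
G → I applies, adding I
Closure: {G, H, I}.

G, H, I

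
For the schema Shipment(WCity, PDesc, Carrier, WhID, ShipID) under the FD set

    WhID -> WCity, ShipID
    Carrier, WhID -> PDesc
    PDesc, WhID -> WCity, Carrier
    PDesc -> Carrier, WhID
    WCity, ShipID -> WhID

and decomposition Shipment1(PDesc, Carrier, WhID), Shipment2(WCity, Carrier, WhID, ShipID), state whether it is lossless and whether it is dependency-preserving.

Lossless test: (Carrier, WhID)⁺ = {WCity, PDesc, Carrier, WhID, ShipID}, which contains all of one fragment — lossless.
Dependency preservation: PDesc, WhID → WCity, Carrier is not contained in any single fragment, but the restricted closure of its left-hand side across the fragments still reaches the right-hand side; the remaining FDs each lie inside some fragment. All dependencies are preserved.

lossless and dependency-preserving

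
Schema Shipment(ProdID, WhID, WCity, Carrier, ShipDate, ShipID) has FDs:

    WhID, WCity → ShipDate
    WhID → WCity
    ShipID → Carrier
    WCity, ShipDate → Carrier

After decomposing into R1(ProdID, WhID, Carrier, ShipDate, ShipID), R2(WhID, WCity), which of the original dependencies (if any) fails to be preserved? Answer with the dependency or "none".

Check WCity, ShipDate → Carrier: no single fragment contains all of {WCity, Carrier, ShipDate}, and the restricted closure of {WCity, ShipDate} across the fragments never reaches {Carrier}.
WhID, WCity → ShipDate is preserved.
WhID → WCity is preserved.
ShipID → Carrier is preserved.

WCity, ShipDate → Carrier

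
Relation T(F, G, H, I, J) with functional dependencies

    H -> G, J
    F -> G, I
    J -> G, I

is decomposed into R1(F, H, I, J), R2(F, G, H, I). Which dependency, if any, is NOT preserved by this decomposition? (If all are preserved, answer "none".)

Check J → G, I: no single fragment contains all of {G, I, J}, and the restricted closure of {J} across the fragments never reaches {G, I}.
H → G, J is preserved.
F → G, I is preserved.

J -> G, I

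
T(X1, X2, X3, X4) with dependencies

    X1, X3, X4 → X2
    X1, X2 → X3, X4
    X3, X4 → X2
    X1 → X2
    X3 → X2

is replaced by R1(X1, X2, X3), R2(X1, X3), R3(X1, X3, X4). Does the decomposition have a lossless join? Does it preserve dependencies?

Lossless test (chase): Rows 1 and 2 agree on X1; apply X1→X2 and equate their X2 entries. Rows 1 and 3 agree on X1; apply X1→X2 and equate their X2 entries. Rows 1 and 2 agree on X1, X2; apply X1, X2→X3, X4 and equate their X3, X4 entries. Rows 1 and 3 agree on X1, X2; apply X1, X2→X3, X4 and equate their X3, X4 entries. Row 1 is now all distinguished symbols — the join is lossless.
Dependency preservation: X1, X3, X4 → X2; X1, X2 → X3, X4; X3, X4 → X2 are not contained in any single fragment, but the restricted closure of each left-hand side across the fragments still reaches the right-hand side; the remaining FDs each lie inside some fragment. All dependencies are preserved.

lossless and dependency-preserving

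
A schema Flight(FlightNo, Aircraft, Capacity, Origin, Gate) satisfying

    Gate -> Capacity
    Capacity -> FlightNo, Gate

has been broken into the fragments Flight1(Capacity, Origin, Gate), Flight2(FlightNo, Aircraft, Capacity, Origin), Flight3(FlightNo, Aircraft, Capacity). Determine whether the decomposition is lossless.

Chase test. Columns are FlightNo, Aircraft, Capacity, Origin, Gate; row i has aⱼ where attribute j ∈ Flighti, else bᵢⱼ.
Initial tableau (one row per fragment):
  row 1: b11 b12 a3 a4 a5
  row 2: a1 a2 a3 a4 b25
  row 3: a1 a2 a3 b34 b35
Rows 1 and 2 agree on Capacity; apply Capacity→FlightNo, Gate and equate their FlightNo, Gate entries.
Rows 1 and 3 agree on Capacity; apply Capacity→FlightNo, Gate and equate their FlightNo, Gate entries.
Row 2 is now all distinguished symbols — the join is lossless.

Yes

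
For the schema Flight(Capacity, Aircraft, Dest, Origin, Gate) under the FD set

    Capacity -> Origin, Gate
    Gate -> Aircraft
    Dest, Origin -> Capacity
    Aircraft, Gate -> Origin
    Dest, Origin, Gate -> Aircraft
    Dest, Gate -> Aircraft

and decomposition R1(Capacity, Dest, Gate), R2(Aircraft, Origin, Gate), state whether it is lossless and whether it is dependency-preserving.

lossless but not dependency-preserving

Lossless test: (Gate)⁺ = {Aircraft, Origin, Gate}, which contains all of one fragment — lossless.
Dependency preservation: the restricted closure of {Dest, Origin} across the fragments never reaches {Capacity}, so Dest, Origin → Capacity cannot be enforced without a join — not preserved.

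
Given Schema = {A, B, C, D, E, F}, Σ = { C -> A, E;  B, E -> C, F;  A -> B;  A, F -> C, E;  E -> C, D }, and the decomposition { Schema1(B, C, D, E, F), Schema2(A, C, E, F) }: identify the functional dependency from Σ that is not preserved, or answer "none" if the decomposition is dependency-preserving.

Check A → B: no single fragment contains all of {A, B}, and the restricted closure of {A} across the fragments never reaches {B}.
C → A, E is preserved.
B, E → C, F is preserved.
A, F → C, E is preserved.
E → C, D is preserved.

A -> B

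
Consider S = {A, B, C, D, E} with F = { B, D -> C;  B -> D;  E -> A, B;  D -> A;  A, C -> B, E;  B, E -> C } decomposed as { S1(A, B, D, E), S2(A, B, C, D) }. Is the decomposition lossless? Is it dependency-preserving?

Lossless test: (A, B, D)⁺ = {A, B, C, D, E}, which contains all of one fragment — lossless.
Dependency preservation: A, C → B, E; B, E → C are not contained in any single fragment, but the restricted closure of each left-hand side across the fragments still reaches the right-hand side; the remaining FDs each lie inside some fragment. All dependencies are preserved.

lossless and dependency-preserving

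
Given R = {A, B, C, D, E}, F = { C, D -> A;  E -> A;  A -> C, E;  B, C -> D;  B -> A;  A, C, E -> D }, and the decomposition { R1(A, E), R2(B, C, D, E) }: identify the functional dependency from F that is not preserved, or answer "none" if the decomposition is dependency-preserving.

C, D → A: restricted closure across fragments reaches A.
E → A lies within R1.
A → C, E: restricted closure across fragments reaches C, E.
B, C → D lies within R2.
B → A: restricted closure across fragments reaches A.
A, C, E → D: restricted closure across fragments reaches D.
Every dependency is enforceable on the fragments, so the decomposition is dependency-preserving.

none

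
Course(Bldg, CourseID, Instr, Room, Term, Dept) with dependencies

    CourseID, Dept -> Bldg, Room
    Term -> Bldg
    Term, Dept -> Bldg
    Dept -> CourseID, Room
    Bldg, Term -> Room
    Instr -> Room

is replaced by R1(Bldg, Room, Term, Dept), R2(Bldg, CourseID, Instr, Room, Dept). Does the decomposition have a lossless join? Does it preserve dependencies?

lossy but dependency-preserving

Lossless test: (Bldg, Room, Dept)⁺ = {Bldg, CourseID, Room, Dept}, which is a superkey of neither fragment — lossy.
Dependency preservation: every FD's attributes lie within a single fragment, so each can be enforced locally — preserved.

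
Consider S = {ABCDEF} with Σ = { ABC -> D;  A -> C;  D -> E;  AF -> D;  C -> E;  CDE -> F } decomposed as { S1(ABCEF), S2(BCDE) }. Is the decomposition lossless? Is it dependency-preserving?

lossy and not dependency-preserving

Lossless test: (BCE)⁺ = {BCE}, which is a superkey of neither fragment — lossy.
Dependency preservation: the restricted closure of {ABC} across the fragments never reaches {D}, so ABC → D cannot be enforced without a join — not preserved.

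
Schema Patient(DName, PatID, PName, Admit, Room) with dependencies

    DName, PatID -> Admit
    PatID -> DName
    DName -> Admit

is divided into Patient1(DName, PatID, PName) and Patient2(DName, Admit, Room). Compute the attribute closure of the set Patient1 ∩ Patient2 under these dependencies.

DName, Admit

Patient1 ∩ Patient2 = {DName}.
DName → Admit applies, adding Admit
Closure: {DName, Admit}.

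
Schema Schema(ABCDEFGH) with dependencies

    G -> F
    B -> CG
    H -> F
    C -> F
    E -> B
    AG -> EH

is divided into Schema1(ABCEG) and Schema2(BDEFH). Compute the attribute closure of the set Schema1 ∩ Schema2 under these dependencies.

Schema1 ∩ Schema2 = {BE}.
B → CG applies, adding CG
C → F applies, adding F
Closure: {BCEFG}.

BCEFG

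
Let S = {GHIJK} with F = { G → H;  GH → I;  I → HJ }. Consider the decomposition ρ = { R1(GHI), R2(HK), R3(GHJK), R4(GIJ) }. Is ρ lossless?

Chase test. Columns are GHIJK; row i has aⱼ where attribute j ∈ Ri, else bᵢⱼ.
Initial tableau (one row per fragment):
  row 1: a1 a2 a3 b14 b15
  row 2: b21 a2 b23 b24 a5
  row 3: a1 a2 b33 a4 a5
  row 4: a1 b42 a3 a4 b45
Rows 1 and 4 agree on G; apply G→H and equate their H entries.
Rows 1 and 3 agree on GH; apply GH→I and equate their I entries.
Rows 1 and 3 agree on I; apply I→HJ and equate their HJ entries.
Row 3 is now all distinguished symbols — the join is lossless.

Yes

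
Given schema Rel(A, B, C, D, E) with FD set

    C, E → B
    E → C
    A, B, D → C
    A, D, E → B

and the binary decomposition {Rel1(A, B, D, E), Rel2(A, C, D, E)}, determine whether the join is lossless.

Common attributes: Rel1 ∩ Rel2 = {A, D, E}.
Closure of {A, D, E}: E → C applies, adding C; A, D, E → B applies, adding B. So (A, D, E)⁺ = {A, B, C, D, E}.
This closure contains every attribute of Rel1, so Rel1 ∩ Rel2 → Rel1. The join is lossless.

Yes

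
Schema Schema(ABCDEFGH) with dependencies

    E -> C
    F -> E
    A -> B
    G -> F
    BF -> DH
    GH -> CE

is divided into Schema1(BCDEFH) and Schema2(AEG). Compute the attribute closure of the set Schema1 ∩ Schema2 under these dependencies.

CE

Schema1 ∩ Schema2 = {E}.
E → C applies, adding C
Closure: {CE}.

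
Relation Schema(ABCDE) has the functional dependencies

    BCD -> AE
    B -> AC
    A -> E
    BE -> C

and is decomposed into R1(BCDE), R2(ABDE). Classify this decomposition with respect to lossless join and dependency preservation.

Lossless test: (BDE)⁺ = {ABCDE}, which contains all of one fragment — lossless.
Dependency preservation: BCD → AE; B → AC are not contained in any single fragment, but the restricted closure of each left-hand side across the fragments still reaches the right-hand side; the remaining FDs each lie inside some fragment. All dependencies are preserved.

lossless and dependency-preserving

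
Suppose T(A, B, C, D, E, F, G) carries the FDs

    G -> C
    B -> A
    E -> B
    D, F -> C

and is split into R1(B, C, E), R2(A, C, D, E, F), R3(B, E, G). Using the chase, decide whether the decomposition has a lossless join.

Chase test. Columns are A, B, C, D, E, F, G; row i has aⱼ where attribute j ∈ Ri, else bᵢⱼ.
Initial tableau (one row per fragment):
  row 1: b11 a2 a3 b14 a5 b16 b17
  row 2: a1 b22 a3 a4 a5 a6 b27
  row 3: b31 a2 b33 b34 a5 b36 a7
Rows 1 and 3 agree on B; apply B→A and equate their A entries.
Rows 1 and 2 agree on E; apply E→B and equate their B entries.
Rows 1 and 2 agree on B; apply B→A and equate their A entries.
No row becomes fully distinguished — the join is lossy.

No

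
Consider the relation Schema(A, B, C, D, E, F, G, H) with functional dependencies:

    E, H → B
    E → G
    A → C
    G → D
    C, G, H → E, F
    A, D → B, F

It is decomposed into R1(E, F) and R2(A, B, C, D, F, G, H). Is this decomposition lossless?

No

Common attributes: R1 ∩ R2 = {F}.
No dependency enlarges {F}, so (F)⁺ = {F}.
The closure contains neither all of R1 = {E, F} nor all of R2 = {A, B, C, D, F, G, H}, so the common attributes are not a superkey of either fragment. The join is lossy.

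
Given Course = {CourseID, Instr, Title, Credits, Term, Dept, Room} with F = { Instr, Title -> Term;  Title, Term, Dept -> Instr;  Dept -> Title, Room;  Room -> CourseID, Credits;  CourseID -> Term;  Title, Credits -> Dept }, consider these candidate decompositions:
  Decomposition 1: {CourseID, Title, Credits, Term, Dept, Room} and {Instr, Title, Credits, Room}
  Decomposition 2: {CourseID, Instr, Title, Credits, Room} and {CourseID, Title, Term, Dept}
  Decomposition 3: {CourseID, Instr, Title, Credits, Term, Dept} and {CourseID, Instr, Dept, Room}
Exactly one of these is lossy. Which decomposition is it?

Decomposition 1: common = {Title, Credits, Room}, closure = {CourseID, Instr, Title, Credits, Term, Dept, Room} → lossless.
Decomposition 2: common = {CourseID, Title}, closure = {CourseID, Title, Term} → lossy.
Decomposition 3: common = {CourseID, Instr, Dept}, closure = {CourseID, Instr, Title, Credits, Term, Dept, Room} → lossless.

Decomposition 2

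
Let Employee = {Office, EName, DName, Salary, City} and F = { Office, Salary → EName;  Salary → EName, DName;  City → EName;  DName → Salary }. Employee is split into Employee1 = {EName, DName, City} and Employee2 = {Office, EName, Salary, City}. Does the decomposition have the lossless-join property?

Common attributes: Employee1 ∩ Employee2 = {EName, City}.
No dependency enlarges {EName, City}, so (EName, City)⁺ = {EName, City}.
The closure contains neither all of Employee1 = {EName, DName, City} nor all of Employee2 = {Office, EName, Salary, City}, so the common attributes are not a superkey of either fragment. The join is lossy.

No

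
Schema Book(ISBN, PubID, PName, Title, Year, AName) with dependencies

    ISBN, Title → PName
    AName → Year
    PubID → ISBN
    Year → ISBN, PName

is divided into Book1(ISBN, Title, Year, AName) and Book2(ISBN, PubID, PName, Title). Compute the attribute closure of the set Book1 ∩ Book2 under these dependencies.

Book1 ∩ Book2 = {ISBN, Title}.
ISBN, Title → PName applies, adding PName
Closure: {ISBN, PName, Title}.

ISBN, PName, Title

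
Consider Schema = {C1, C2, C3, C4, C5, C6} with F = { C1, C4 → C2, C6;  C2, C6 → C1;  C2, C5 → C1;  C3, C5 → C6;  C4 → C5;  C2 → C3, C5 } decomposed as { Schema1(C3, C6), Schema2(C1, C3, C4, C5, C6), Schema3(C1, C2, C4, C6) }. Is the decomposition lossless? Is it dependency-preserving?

lossless but not dependency-preserving

Lossless test (chase): Rows 2 and 3 agree on C1, C4; apply C1, C4→C2, C6 and equate their C2, C6 entries. Rows 2 and 3 agree on C4; apply C4→C5 and equate their C5 entries. Rows 2 and 3 agree on C2; apply C2→C3, C5 and equate their C3, C5 entries. Row 2 is now all distinguished symbols — the join is lossless.
Dependency preservation: the restricted closure of {C2} across the fragments never reaches {C3, C5}, so C2 → C3, C5 cannot be enforced without a join — not preserved.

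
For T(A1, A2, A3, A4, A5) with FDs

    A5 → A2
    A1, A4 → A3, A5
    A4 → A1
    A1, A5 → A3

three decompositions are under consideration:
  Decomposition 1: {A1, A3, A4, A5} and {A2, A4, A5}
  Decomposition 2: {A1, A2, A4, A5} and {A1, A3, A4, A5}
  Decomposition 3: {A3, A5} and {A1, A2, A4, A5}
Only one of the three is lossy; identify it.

Decomposition 1: common = {A4, A5}, closure = {A1, A2, A3, A4, A5} → lossless.
Decomposition 2: common = {A1, A4, A5}, closure = {A1, A2, A3, A4, A5} → lossless.
Decomposition 3: common = {A5}, closure = {A2, A5} → lossy.

Decomposition 3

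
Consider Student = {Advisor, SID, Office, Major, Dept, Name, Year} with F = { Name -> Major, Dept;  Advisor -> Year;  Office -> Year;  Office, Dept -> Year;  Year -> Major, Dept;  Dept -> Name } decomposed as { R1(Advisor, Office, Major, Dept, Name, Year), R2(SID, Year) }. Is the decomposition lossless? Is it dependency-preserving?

lossy but dependency-preserving

Lossless test: (Year)⁺ = {Major, Dept, Name, Year}, which is a superkey of neither fragment — lossy.
Dependency preservation: every FD's attributes lie within a single fragment, so each can be enforced locally — preserved.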